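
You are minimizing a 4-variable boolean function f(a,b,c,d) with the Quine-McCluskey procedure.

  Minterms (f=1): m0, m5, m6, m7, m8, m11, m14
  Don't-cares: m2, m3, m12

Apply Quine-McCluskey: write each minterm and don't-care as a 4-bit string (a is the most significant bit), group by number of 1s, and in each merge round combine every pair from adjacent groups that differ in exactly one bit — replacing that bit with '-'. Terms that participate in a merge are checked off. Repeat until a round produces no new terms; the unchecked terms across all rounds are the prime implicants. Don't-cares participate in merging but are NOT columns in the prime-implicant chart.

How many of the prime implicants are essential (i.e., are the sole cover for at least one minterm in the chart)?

size-2^0 implicants → 0000(✓)  0010(✓)  0011(✓)  0101(✓)  0110(✓)  0111(✓)  1000(✓)  1011(✓)  1100(✓)  1110(✓)
size-2^1 implicants → -000  -011  -110  0-10(✓)  0-11(✓)  00-0  001-(✓)  01-1  011-(✓)  1-00  11-0
size-2^2 implicants → 0-1-
Unchecked terms (primes): -000, -011, -110, 0-1-, 00-0, 01-1, 1-00, 11-0
Minterm coverage:
  m0 ⊆ -000,00-0
  m5 ⊆ 01-1 [E]
  m6 ⊆ -110,0-1-
  m7 ⊆ 0-1-,01-1
  m8 ⊆ -000,1-00
  m11 ⊆ -011 [E]
  m14 ⊆ -110,11-0
E = {-011, 01-1}

2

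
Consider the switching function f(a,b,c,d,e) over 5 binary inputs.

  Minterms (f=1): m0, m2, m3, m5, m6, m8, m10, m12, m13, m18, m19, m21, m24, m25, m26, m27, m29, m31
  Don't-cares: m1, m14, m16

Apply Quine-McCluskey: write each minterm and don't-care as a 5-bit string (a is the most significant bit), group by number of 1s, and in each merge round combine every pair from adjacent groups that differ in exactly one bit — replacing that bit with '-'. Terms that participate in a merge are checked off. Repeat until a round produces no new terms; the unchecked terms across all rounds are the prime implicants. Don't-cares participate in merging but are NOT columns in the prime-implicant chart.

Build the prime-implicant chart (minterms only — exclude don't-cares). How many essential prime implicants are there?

size-2^0 implicants → 00000(✓)  00001(✓)  00010(✓)  00011(✓)  00101(✓)  00110(✓)  01000(✓)  01010(✓)  01100(✓)  01101(✓)  01110(✓)  10000(✓)  10010(✓)  10011(✓)  10101(✓)  11000(✓)  11001(✓)  11010(✓)  11011(✓)  11101(✓)  11111(✓)
size-2^1 implicants → -0000(✓)  -0010(✓)  -0011(✓)  -0101(✓)  -1000(✓)  -1010(✓)  -1101(✓)  0-000(✓)  0-010(✓)  0-101(✓)  0-110(✓)  00-01  00-10(✓)  000-0(✓)  000-1(✓)  0000-(✓)  0001-(✓)  01-00(✓)  01-10(✓)  010-0(✓)  011-0(✓)  0110-  1-000(✓)  1-010(✓)  1-011(✓)  1-101(✓)  100-0(✓)  1001-(✓)  11-01(✓)  11-11(✓)  110-0(✓)  110-1(✓)  1100-(✓)  1101-(✓)  111-1(✓)
size-2^2 implicants → --000(✓)  --010(✓)  --101  -00-0(✓)  -001-  -10-0(✓)  0--10  0-0-0(✓)  000--  01--0  1-0-0(✓)  1-01-  11--1  110--
size-2^3 implicants → --0-0
Unchecked terms (primes): --0-0, --101, -001-, 0--10, 00-01, 000--, 01--0, 0110-, 1-01-, 11--1, 110--
Minterm coverage:
  m0 ⊆ --0-0,000--
  m2 ⊆ --0-0,-001-,0--10,000--
  m3 ⊆ -001-,000--
  m5 ⊆ --101,00-01
  m6 ⊆ 0--10 [E]
  m8 ⊆ --0-0,01--0
  m10 ⊆ --0-0,0--10,01--0
  m12 ⊆ 01--0,0110-
  m13 ⊆ --101,0110-
  m18 ⊆ --0-0,-001-,1-01-
  m19 ⊆ -001-,1-01-
  m21 ⊆ --101 [E]
  m24 ⊆ --0-0,110--
  m25 ⊆ 11--1,110--
  m26 ⊆ --0-0,1-01-,110--
  m27 ⊆ 1-01-,11--1,110--
  m29 ⊆ --101,11--1
  m31 ⊆ 11--1 [E]
E = {--101, 0--10, 11--1}

3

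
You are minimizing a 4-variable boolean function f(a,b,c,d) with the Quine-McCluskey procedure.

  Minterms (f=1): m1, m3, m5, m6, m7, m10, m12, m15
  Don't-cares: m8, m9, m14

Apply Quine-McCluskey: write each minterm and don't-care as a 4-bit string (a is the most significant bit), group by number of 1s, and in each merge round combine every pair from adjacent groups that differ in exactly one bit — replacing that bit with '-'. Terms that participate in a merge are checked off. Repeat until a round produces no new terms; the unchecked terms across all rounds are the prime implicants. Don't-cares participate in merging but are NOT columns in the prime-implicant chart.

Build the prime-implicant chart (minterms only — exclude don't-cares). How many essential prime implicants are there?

size-2^0 implicants → 0001(✓)  0011(✓)  0101(✓)  0110(✓)  0111(✓)  1000(✓)  1001(✓)  1010(✓)  1100(✓)  1110(✓)  1111(✓)
size-2^1 implicants → -001  -110(✓)  -111(✓)  0-01(✓)  0-11(✓)  00-1(✓)  01-1(✓)  011-(✓)  1-00(✓)  1-10(✓)  10-0(✓)  100-  11-0(✓)  111-(✓)
size-2^2 implicants → -11-  0--1  1--0
Unchecked terms (primes): -001, -11-, 0--1, 1--0, 100-
Minterm coverage:
  m1 ⊆ -001,0--1
  m3 ⊆ 0--1 [E]
  m5 ⊆ 0--1 [E]
  m6 ⊆ -11- [E]
  m7 ⊆ -11-,0--1
  m10 ⊆ 1--0 [E]
  m12 ⊆ 1--0 [E]
  m15 ⊆ -11- [E]
E = {-11-, 0--1, 1--0}

3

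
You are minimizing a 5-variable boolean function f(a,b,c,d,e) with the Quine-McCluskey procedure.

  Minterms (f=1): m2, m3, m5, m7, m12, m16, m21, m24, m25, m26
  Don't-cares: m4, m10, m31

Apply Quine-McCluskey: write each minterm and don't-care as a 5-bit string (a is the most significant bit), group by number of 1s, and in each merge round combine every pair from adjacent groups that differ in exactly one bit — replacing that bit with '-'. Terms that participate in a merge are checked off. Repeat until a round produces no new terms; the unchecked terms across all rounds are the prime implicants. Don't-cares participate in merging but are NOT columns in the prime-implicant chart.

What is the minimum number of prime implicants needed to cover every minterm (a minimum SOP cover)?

Round 0: 00010✓ 00011✓ 00100✓ 00101✓ 00111✓ 01010✓ 01100✓ 10000✓ 10101✓ 11000✓ 11001✓ 11010✓ 11111
Round 1: -0101 -1010 0-010 0-100 00-11 0001- 001-1 0010- 1-000 110-0 1100-
PIs = {-0101, -1010, 0-010, 0-100, 00-11, 0001-, 001-1, 0010-, 1-000, 110-0, 1100-, 11111}
Coverage chart:
  m2: 0-010,0001-
  m3: 00-11,0001-
  m5: -0101,001-1,0010-
  m7: 00-11,001-1
  m12: 0-100 ←essential
  m16: 1-000 ←essential
  m21: -0101 ←essential
  m24: 1-000,110-0,1100-
  m25: 1100- ←essential
  m26: -1010,110-0
Essential: -0101, 0-100, 1-000, 1100-
Petrick residual → -1010, 0-010, 00-11
Min cover (7 terms): b'cd'e + bc'de' + a'c'de' + a'cd'e' + a'b'de + ac'd'e' + abc'd'

7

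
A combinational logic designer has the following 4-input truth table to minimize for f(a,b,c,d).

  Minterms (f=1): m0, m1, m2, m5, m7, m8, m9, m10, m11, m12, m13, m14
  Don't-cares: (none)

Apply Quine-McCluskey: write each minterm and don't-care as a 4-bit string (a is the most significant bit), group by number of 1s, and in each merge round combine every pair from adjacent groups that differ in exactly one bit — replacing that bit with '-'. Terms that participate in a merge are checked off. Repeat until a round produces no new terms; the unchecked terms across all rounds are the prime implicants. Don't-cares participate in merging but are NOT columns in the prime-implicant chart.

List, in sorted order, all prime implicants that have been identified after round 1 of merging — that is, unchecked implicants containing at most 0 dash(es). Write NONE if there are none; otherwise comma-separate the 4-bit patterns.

Round 0: 0000✓ 0001✓ 0010✓ 0101✓ 0111✓ 1000✓ 1001✓ 1010✓ 1011✓ 1100✓ 1101✓ 1110✓
Round 1: -000✓ -001✓ -010✓ -101✓ 0-01✓ 00-0✓ 000-✓ 01-1 1-00✓ 1-01✓ 1-10✓ 10-0✓ 10-1✓ 100-✓ 101-✓ 11-0✓ 110-✓
Round 2: --01 -0-0 -00- 1--0 1-0- 10--
PIs = {--01, -0-0, -00-, 01-1, 1--0, 1-0-, 10--}

NONE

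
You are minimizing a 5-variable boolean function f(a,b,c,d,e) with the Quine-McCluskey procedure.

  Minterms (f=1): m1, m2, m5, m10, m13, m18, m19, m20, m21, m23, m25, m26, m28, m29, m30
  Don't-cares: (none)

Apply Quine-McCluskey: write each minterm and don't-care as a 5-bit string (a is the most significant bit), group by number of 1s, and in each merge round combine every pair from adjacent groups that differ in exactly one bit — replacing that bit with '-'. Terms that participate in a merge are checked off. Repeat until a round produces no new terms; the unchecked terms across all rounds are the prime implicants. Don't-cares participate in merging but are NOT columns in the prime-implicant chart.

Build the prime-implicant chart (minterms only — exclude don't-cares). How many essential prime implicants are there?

5

Round 0: 00001✓ 00010✓ 00101✓ 01010✓ 01101✓ 10010✓ 10011✓ 10100✓ 10101✓ 10111✓ 11001✓ 11010✓ 11100✓ 11101✓ 11110✓
Round 1: -0010✓ -0101✓ -1010✓ -1101✓ 0-010✓ 0-101✓ 00-01 1-010✓ 1-100✓ 1-101✓ 10-11 1001- 101-1 1010-✓ 11-01 11-10 111-0 1110-✓
Round 2: --010 --101 1-10-
PIs = {--010, --101, 00-01, 1-10-, 10-11, 1001-, 101-1, 11-01, 11-10, 111-0}
Coverage chart:
  m1: 00-01 ←essential
  m2: --010 ←essential
  m5: --101,00-01
  m10: --010 ←essential
  m13: --101 ←essential
  m18: --010,1001-
  m19: 10-11,1001-
  m20: 1-10- ←essential
  m21: --101,1-10-,101-1
  m23: 10-11,101-1
  m25: 11-01 ←essential
  m26: --010,11-10
  m28: 1-10-,111-0
  m29: --101,1-10-,11-01
  m30: 11-10,111-0
Essential: --010, --101, 00-01, 1-10-, 11-01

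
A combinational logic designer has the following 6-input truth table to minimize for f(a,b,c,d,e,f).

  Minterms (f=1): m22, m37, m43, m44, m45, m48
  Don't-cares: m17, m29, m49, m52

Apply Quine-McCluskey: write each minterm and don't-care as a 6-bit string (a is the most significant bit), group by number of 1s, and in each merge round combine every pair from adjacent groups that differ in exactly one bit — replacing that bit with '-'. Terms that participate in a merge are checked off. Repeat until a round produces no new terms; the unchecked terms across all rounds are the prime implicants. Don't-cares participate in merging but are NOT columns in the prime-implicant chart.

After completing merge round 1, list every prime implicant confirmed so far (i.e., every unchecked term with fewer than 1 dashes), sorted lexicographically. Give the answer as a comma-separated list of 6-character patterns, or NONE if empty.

010110, 011101, 101011

size-2^0 implicants → 010001(✓)  010110  011101  100101(✓)  101011  101100(✓)  101101(✓)  110000(✓)  110001(✓)  110100(✓)
size-2^1 implicants → -10001  10-101  10110-  110-00  11000-
Unchecked terms (primes): -10001, 010110, 011101, 10-101, 101011, 10110-, 110-00, 11000-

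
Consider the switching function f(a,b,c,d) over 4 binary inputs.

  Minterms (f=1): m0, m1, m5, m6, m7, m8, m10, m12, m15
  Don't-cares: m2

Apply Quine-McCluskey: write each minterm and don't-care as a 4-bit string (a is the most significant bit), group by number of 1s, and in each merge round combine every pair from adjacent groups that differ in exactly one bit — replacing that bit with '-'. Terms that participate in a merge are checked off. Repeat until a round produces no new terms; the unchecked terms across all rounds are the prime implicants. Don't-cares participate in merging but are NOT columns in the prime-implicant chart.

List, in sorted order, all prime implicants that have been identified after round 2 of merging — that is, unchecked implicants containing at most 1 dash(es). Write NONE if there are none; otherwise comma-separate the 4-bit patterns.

-111, 0-01, 0-10, 000-, 01-1, 011-, 1-00

[col 0] 0000*, 0001*, 0010*, 0101*, 0110*, 0111*, 1000*, 1010*, 1100*, 1111*
[col 1] -000*, -010*, -111, 0-01, 0-10, 00-0*, 000-, 01-1, 011-, 1-00, 10-0*
[col 2] -0-0
Prime implicants: -0-0, -111, 0-01, 0-10, 000-, 01-1, 011-, 1-00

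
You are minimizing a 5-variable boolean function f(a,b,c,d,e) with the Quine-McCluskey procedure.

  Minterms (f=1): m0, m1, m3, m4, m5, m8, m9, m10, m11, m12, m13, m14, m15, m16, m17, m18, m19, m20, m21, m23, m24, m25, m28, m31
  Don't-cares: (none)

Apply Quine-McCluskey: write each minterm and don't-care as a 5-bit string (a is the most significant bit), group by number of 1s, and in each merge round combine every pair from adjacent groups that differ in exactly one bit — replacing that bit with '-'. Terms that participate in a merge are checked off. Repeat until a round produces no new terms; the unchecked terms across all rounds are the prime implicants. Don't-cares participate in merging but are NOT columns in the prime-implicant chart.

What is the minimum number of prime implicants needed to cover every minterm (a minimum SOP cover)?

7

[col 0] 00000*, 00001*, 00011*, 00100*, 00101*, 01000*, 01001*, 01010*, 01011*, 01100*, 01101*, 01110*, 01111*, 10000*, 10001*, 10010*, 10011*, 10100*, 10101*, 10111*, 11000*, 11001*, 11100*, 11111*
[col 1] -0000*, -0001*, -0011*, -0100*, -0101*, -1000*, -1001*, -1100*, -1111, 0-000*, 0-001*, 0-011*, 0-100*, 0-101*, 00-00*, 00-01*, 000-1*, 0000-*, 0010-*, 01-00*, 01-01*, 01-10*, 01-11*, 010-0*, 010-1*, 0100-*, 0101-*, 011-0*, 011-1*, 0110-*, 0111-*, 1-000*, 1-001*, 1-100*, 1-111, 10-00*, 10-01*, 10-11*, 100-0*, 100-1*, 1000-*, 1001-*, 101-1*, 1010-*, 11-00*, 1100-*
[col 2] --000*, --001*, --100*, -0-00*, -0-01*, -00-1, -000-*, -010-*, -1-00*, -100-*, 0--00*, 0--01*, 0-0-1, 0-00-*, 0-10-*, 00-0-*, 01--0*, 01--1*, 01-0-*, 01-1-*, 010--*, 011--*, 1--00*, 1-00-*, 10--1, 10-0-*, 100--
[col 3] ---00, --00-, -0-0-, 0--0-, 01---
Prime implicants: ---00, --00-, -0-0-, -00-1, -1111, 0--0-, 0-0-1, 01---, 1-111, 10--1, 100--
PI chart (minterm → PIs covering it):
  0 | ---00,--00-,-0-0-,0--0-
  1 | --00-,-0-0-,-00-1,0--0-,0-0-1
  3 | -00-1,0-0-1
  4 | ---00,-0-0-,0--0-
  5 | -0-0-,0--0-
  8 | ---00,--00-,0--0-,01---
  9 | --00-,0--0-,0-0-1,01---
  10 | 01---  (sole → essential)
  11 | 0-0-1,01---
  12 | ---00,0--0-,01---
  13 | 0--0-,01---
  14 | 01---  (sole → essential)
  15 | -1111,01---
  16 | ---00,--00-,-0-0-,100--
  17 | --00-,-0-0-,-00-1,10--1,100--
  18 | 100--  (sole → essential)
  19 | -00-1,10--1,100--
  20 | ---00,-0-0-
  21 | -0-0-,10--1
  23 | 1-111,10--1
  24 | ---00,--00-
  25 | --00-  (sole → essential)
  28 | ---00  (sole → essential)
  31 | -1111,1-111
Essential prime implicants: ---00, --00-, 01---, 100--
Petrick residual → -0-0-, -00-1, 1-111
Minimum SOP uses 7 PIs: d'e' + c'd' + b'd' + b'c'e + a'b + acde + ab'c'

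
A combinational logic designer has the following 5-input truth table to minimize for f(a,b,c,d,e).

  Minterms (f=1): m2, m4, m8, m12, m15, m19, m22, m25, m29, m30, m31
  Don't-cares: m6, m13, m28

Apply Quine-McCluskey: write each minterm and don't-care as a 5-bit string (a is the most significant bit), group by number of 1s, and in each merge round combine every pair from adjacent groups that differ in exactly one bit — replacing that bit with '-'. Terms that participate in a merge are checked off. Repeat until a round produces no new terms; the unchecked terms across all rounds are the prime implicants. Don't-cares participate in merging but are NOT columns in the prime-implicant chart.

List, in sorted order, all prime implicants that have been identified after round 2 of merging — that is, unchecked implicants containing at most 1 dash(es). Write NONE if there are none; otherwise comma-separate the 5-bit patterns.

-0110, 0-100, 00-10, 001-0, 01-00, 1-110, 10011, 11-01

[col 0] 00010*, 00100*, 00110*, 01000*, 01100*, 01101*, 01111*, 10011, 10110*, 11001*, 11100*, 11101*, 11110*, 11111*
[col 1] -0110, -1100*, -1101*, -1111*, 0-100, 00-10, 001-0, 01-00, 011-1*, 0110-*, 1-110, 11-01, 111-0*, 111-1*, 1110-*, 1111-*
[col 2] -11-1, -110-, 111--
Prime implicants: -0110, -11-1, -110-, 0-100, 00-10, 001-0, 01-00, 1-110, 10011, 11-01, 111--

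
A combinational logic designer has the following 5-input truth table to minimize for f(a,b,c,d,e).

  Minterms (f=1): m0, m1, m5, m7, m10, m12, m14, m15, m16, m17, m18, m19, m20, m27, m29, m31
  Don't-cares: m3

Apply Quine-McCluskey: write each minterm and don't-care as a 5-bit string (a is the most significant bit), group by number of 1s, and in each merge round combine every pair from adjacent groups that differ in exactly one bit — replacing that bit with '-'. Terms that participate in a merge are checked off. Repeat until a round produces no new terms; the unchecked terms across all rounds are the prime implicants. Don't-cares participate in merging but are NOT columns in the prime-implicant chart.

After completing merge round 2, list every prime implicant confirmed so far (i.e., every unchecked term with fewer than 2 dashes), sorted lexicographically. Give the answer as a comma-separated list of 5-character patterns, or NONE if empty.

size-2^0 implicants → 00000(✓)  00001(✓)  00011(✓)  00101(✓)  00111(✓)  01010(✓)  01100(✓)  01110(✓)  01111(✓)  10000(✓)  10001(✓)  10010(✓)  10011(✓)  10100(✓)  11011(✓)  11101(✓)  11111(✓)
size-2^1 implicants → -0000(✓)  -0001(✓)  -0011(✓)  -1111  0-111  00-01(✓)  00-11(✓)  000-1(✓)  0000-(✓)  001-1(✓)  01-10  011-0  0111-  1-011  10-00  100-0(✓)  100-1(✓)  1000-(✓)  1001-(✓)  11-11  111-1
size-2^2 implicants → -00-1  -000-  00--1  100--
Unchecked terms (primes): -00-1, -000-, -1111, 0-111, 00--1, 01-10, 011-0, 0111-, 1-011, 10-00, 100--, 11-11, 111-1

-1111, 0-111, 01-10, 011-0, 0111-, 1-011, 10-00, 11-11, 111-1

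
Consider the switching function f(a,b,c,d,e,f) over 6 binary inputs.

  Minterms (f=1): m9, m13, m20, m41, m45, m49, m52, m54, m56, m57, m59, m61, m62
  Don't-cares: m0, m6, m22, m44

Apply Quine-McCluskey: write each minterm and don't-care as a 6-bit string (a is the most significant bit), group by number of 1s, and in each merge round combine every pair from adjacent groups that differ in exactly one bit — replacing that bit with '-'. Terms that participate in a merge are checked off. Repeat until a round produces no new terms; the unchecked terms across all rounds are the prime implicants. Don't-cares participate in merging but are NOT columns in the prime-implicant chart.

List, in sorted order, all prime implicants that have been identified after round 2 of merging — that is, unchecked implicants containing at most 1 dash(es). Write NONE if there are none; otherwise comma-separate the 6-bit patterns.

Round 0: 000000 000110✓ 001001✓ 001101✓ 010100✓ 010110✓ 101001✓ 101100✓ 101101✓ 110001✓ 110100✓ 110110✓ 111000✓ 111001✓ 111011✓ 111101✓ 111110✓
Round 1: -01001✓ -01101✓ -10100✓ -10110✓ 0-0110 001-01✓ 0101-0✓ 1-1001✓ 1-1101✓ 101-01✓ 10110- 11-001 11-110 1101-0✓ 111-01✓ 1110-1 11100-
Round 2: -01-01 -101-0 1-1-01
PIs = {-01-01, -101-0, 0-0110, 000000, 1-1-01, 10110-, 11-001, 11-110, 1110-1, 11100-}

0-0110, 000000, 10110-, 11-001, 11-110, 1110-1, 11100-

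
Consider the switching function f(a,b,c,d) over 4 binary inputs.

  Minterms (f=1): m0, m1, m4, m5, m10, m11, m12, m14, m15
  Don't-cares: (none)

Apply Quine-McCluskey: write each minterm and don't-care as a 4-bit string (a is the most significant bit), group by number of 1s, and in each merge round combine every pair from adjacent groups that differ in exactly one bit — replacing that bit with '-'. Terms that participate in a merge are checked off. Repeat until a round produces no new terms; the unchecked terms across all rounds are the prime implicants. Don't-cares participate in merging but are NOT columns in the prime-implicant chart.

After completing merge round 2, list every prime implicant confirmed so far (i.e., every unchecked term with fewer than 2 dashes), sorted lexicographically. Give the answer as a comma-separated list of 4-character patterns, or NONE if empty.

-100, 11-0

[col 0] 0000*, 0001*, 0100*, 0101*, 1010*, 1011*, 1100*, 1110*, 1111*
[col 1] -100, 0-00*, 0-01*, 000-*, 010-*, 1-10*, 1-11*, 101-*, 11-0, 111-*
[col 2] 0-0-, 1-1-
Prime implicants: -100, 0-0-, 1-1-, 11-0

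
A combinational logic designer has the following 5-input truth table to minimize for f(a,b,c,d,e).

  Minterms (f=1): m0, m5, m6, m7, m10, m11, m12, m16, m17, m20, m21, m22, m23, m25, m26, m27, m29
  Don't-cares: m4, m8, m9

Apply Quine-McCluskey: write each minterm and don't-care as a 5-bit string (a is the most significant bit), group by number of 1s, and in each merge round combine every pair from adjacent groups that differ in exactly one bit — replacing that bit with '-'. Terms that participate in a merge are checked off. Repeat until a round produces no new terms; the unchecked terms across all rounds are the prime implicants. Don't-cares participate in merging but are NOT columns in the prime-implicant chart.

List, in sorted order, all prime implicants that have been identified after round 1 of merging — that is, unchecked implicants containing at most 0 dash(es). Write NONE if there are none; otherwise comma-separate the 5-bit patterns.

NONE

Round 0: 00000✓ 00100✓ 00101✓ 00110✓ 00111✓ 01000✓ 01001✓ 01010✓ 01011✓ 01100✓ 10000✓ 10001✓ 10100✓ 10101✓ 10110✓ 10111✓ 11001✓ 11010✓ 11011✓ 11101✓
Round 1: -0000✓ -0100✓ -0101✓ -0110✓ -0111✓ -1001✓ -1010✓ -1011✓ 0-000✓ 0-100✓ 00-00✓ 001-0✓ 001-1✓ 0010-✓ 0011-✓ 01-00✓ 010-0✓ 010-1✓ 0100-✓ 0101-✓ 1-001✓ 1-101✓ 10-00✓ 10-01✓ 1000-✓ 101-0✓ 101-1✓ 1010-✓ 1011-✓ 11-01✓ 110-1✓ 1101-✓
Round 2: -0-00 -01-0✓ -01-1✓ -010-✓ -011-✓ -10-1 -101- 0--00 001--✓ 010-- 1--01 10-0- 101--✓
Round 3: -01--
PIs = {-0-00, -01--, -10-1, -101-, 0--00, 010--, 1--01, 10-0-}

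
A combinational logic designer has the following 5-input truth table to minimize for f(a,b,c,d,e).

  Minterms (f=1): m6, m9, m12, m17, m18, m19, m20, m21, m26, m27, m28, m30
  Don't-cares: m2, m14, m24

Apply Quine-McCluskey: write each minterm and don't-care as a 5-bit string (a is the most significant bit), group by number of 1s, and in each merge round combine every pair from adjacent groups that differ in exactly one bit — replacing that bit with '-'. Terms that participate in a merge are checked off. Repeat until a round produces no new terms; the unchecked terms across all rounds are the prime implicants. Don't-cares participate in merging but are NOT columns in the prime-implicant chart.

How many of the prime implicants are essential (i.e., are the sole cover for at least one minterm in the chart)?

3

[col 0] 00010*, 00110*, 01001, 01100*, 01110*, 10001*, 10010*, 10011*, 10100*, 10101*, 11000*, 11010*, 11011*, 11100*, 11110*
[col 1] -0010, -1100*, -1110*, 0-110, 00-10, 011-0*, 1-010*, 1-011*, 1-100, 10-01, 100-1, 1001-*, 1010-, 11-00*, 11-10*, 110-0*, 1101-*, 111-0*
[col 2] -11-0, 1-01-, 11--0
Prime implicants: -0010, -11-0, 0-110, 00-10, 01001, 1-01-, 1-100, 10-01, 100-1, 1010-, 11--0
PI chart (minterm → PIs covering it):
  6 | 0-110,00-10
  9 | 01001  (sole → essential)
  12 | -11-0  (sole → essential)
  17 | 10-01,100-1
  18 | -0010,1-01-
  19 | 1-01-,100-1
  20 | 1-100,1010-
  21 | 10-01,1010-
  26 | 1-01-,11--0
  27 | 1-01-  (sole → essential)
  28 | -11-0,1-100,11--0
  30 | -11-0,11--0
Essential prime implicants: -11-0, 01001, 1-01-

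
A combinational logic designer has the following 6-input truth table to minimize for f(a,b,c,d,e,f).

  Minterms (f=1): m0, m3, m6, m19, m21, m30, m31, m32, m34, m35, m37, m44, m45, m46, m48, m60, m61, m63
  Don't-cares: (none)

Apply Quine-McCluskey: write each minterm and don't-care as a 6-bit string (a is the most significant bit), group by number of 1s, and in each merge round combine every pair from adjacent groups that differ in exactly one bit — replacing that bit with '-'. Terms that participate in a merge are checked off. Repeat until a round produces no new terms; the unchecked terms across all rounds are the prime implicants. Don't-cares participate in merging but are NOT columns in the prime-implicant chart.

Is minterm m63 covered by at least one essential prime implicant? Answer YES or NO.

NO

[col 0] 000000*, 000011*, 000110, 010011*, 010101, 011110*, 011111*, 100000*, 100010*, 100011*, 100101*, 101100*, 101101*, 101110*, 110000*, 111100*, 111101*, 111111*
[col 1] -00000, -00011, -11111, 0-0011, 01111-, 1-0000, 1-1100*, 1-1101*, 10-101, 1000-0, 10001-, 1011-0, 10110-*, 1111-1, 11110-*
[col 2] 1-110-
Prime implicants: -00000, -00011, -11111, 0-0011, 000110, 010101, 01111-, 1-0000, 1-110-, 10-101, 1000-0, 10001-, 1011-0, 1111-1
PI chart (minterm → PIs covering it):
  0 | -00000  (sole → essential)
  3 | -00011,0-0011
  6 | 000110  (sole → essential)
  19 | 0-0011  (sole → essential)
  21 | 010101  (sole → essential)
  30 | 01111-  (sole → essential)
  31 | -11111,01111-
  32 | -00000,1-0000,1000-0
  34 | 1000-0,10001-
  35 | -00011,10001-
  37 | 10-101  (sole → essential)
  44 | 1-110-,1011-0
  45 | 1-110-,10-101
  46 | 1011-0  (sole → essential)
  48 | 1-0000  (sole → essential)
  60 | 1-110-  (sole → essential)
  61 | 1-110-,1111-1
  63 | -11111,1111-1
Essential prime implicants: -00000, 0-0011, 000110, 010101, 01111-, 1-0000, 1-110-, 10-101, 1011-0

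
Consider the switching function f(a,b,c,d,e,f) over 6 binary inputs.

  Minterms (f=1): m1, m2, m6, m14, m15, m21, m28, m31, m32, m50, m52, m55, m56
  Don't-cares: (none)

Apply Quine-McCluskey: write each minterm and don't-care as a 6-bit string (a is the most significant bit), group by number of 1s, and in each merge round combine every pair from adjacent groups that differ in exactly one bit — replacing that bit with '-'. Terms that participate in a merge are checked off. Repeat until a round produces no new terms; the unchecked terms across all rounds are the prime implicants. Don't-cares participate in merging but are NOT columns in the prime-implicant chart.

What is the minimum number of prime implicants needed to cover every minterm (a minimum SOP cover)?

11

size-2^0 implicants → 000001  000010(✓)  000110(✓)  001110(✓)  001111(✓)  010101  011100  011111(✓)  100000  110010  110100  110111  111000
size-2^1 implicants → 0-1111  00-110  000-10  00111-
Unchecked terms (primes): 0-1111, 00-110, 000-10, 000001, 00111-, 010101, 011100, 100000, 110010, 110100, 110111, 111000
Minterm coverage:
  m1 ⊆ 000001 [E]
  m2 ⊆ 000-10 [E]
  m6 ⊆ 00-110,000-10
  m14 ⊆ 00-110,00111-
  m15 ⊆ 0-1111,00111-
  m21 ⊆ 010101 [E]
  m28 ⊆ 011100 [E]
  m31 ⊆ 0-1111 [E]
  m32 ⊆ 100000 [E]
  m50 ⊆ 110010 [E]
  m52 ⊆ 110100 [E]
  m55 ⊆ 110111 [E]
  m56 ⊆ 111000 [E]
E = {0-1111, 000-10, 000001, 010101, 011100, 100000, 110010, 110100, 110111, 111000}
Petrick residual → 00-110
Cover = a'cdef + a'b'def' + a'b'c'ef' + a'b'c'd'e'f + a'bc'de'f + a'bcde'f' + ab'c'd'e'f' + abc'd'ef' + abc'de'f' + abc'def + abcd'e'f'  |cover|=11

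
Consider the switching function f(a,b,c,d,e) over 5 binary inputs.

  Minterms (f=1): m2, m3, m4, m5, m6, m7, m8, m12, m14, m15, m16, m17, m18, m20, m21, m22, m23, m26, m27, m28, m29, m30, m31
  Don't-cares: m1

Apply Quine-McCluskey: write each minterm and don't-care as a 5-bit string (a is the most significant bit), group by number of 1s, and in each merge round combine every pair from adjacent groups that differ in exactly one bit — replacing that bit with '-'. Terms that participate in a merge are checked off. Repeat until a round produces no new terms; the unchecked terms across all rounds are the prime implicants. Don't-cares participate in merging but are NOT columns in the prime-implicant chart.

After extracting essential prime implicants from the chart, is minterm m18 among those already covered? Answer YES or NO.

[col 0] 00001*, 00010*, 00011*, 00100*, 00101*, 00110*, 00111*, 01000*, 01100*, 01110*, 01111*, 10000*, 10001*, 10010*, 10100*, 10101*, 10110*, 10111*, 11010*, 11011*, 11100*, 11101*, 11110*, 11111*
[col 1] -0001*, -0010*, -0100*, -0101*, -0110*, -0111*, -1100*, -1110*, -1111*, 0-100*, 0-110*, 0-111*, 00-01*, 00-10*, 00-11*, 000-1*, 0001-*, 001-0*, 001-1*, 0010-*, 0011-*, 01-00, 011-0*, 0111-*, 1-010*, 1-100*, 1-101*, 1-110*, 1-111*, 10-00*, 10-01*, 10-10*, 100-0*, 1000-*, 101-0*, 101-1*, 1010-*, 1011-*, 11-10*, 11-11*, 1101-*, 111-0*, 111-1*, 1110-*, 1111-*
[col 2] --100*, --110*, --111*, -0-01, -0-10, -01-0*, -01-1*, -010-*, -011-*, -11-0*, -111-*, 0-1-0*, 0-11-*, 00--1, 00-1-, 001--*, 1--10, 1-1-0*, 1-1-1*, 1-10-*, 1-11-*, 10--0, 10-0-, 101--*, 11-1-, 111--*
[col 3] --1-0, --11-, -01--, 1-1--
Prime implicants: --1-0, --11-, -0-01, -0-10, -01--, 00--1, 00-1-, 01-00, 1--10, 1-1--, 10--0, 10-0-, 11-1-
PI chart (minterm → PIs covering it):
  2 | -0-10,00-1-
  3 | 00--1,00-1-
  4 | --1-0,-01--
  5 | -0-01,-01--,00--1
  6 | --1-0,--11-,-0-10,-01--,00-1-
  7 | --11-,-01--,00--1,00-1-
  8 | 01-00  (sole → essential)
  12 | --1-0,01-00
  14 | --1-0,--11-
  15 | --11-  (sole → essential)
  16 | 10--0,10-0-
  17 | -0-01,10-0-
  18 | -0-10,1--10,10--0
  20 | --1-0,-01--,1-1--,10--0,10-0-
  21 | -0-01,-01--,1-1--,10-0-
  22 | --1-0,--11-,-0-10,-01--,1--10,1-1--,10--0
  23 | --11-,-01--,1-1--
  26 | 1--10,11-1-
  27 | 11-1-  (sole → essential)
  28 | --1-0,1-1--
  29 | 1-1--  (sole → essential)
  30 | --1-0,--11-,1--10,1-1--,11-1-
  31 | --11-,1-1--,11-1-
Essential prime implicants: --11-, 01-00, 1-1--, 11-1-

NO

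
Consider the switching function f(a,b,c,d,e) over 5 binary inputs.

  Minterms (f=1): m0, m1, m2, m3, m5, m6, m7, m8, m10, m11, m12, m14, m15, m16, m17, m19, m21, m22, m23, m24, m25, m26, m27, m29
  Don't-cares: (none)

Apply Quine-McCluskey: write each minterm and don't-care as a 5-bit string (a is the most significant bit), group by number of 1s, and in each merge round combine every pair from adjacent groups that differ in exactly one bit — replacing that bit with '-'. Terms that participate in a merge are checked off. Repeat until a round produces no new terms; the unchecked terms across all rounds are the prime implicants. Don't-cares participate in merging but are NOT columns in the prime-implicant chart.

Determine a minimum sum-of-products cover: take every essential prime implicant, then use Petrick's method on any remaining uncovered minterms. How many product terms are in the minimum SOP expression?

[col 0] 00000*, 00001*, 00010*, 00011*, 00101*, 00110*, 00111*, 01000*, 01010*, 01011*, 01100*, 01110*, 01111*, 10000*, 10001*, 10011*, 10101*, 10110*, 10111*, 11000*, 11001*, 11010*, 11011*, 11101*
[col 1] -0000*, -0001*, -0011*, -0101*, -0110*, -0111*, -1000*, -1010*, -1011*, 0-000*, 0-010*, 0-011*, 0-110*, 0-111*, 00-01*, 00-10*, 00-11*, 000-0*, 000-1*, 0000-*, 0001-*, 001-1*, 0011-*, 01-00*, 01-10*, 01-11*, 010-0*, 0101-*, 011-0*, 0111-*, 1-000*, 1-001*, 1-011*, 1-101*, 10-01*, 10-11*, 100-1*, 1000-*, 101-1*, 1011-*, 11-01*, 110-0*, 110-1*, 1100-*, 1101-*
[col 2] --000, --011, -0-01*, -0-11*, -00-1*, -000-, -01-1*, -011-, -10-0, -101-, 0--10*, 0--11*, 0-0-0, 0-01-*, 0-11-*, 00--1*, 00-1-*, 000--, 01--0, 01-1-*, 1--01, 1-0-1, 1-00-, 10--1*, 110--
[col 3] -0--1, 0--1-
Prime implicants: --000, --011, -0--1, -000-, -011-, -10-0, -101-, 0--1-, 0-0-0, 000--, 01--0, 1--01, 1-0-1, 1-00-, 110--
PI chart (minterm → PIs covering it):
  0 | --000,-000-,0-0-0,000--
  1 | -0--1,-000-,000--
  2 | 0--1-,0-0-0,000--
  3 | --011,-0--1,0--1-,000--
  5 | -0--1  (sole → essential)
  6 | -011-,0--1-
  7 | -0--1,-011-,0--1-
  8 | --000,-10-0,0-0-0,01--0
  10 | -10-0,-101-,0--1-,0-0-0,01--0
  11 | --011,-101-,0--1-
  12 | 01--0  (sole → essential)
  14 | 0--1-,01--0
  15 | 0--1-  (sole → essential)
  16 | --000,-000-,1-00-
  17 | -0--1,-000-,1--01,1-0-1,1-00-
  19 | --011,-0--1,1-0-1
  21 | -0--1,1--01
  22 | -011-  (sole → essential)
  23 | -0--1,-011-
  24 | --000,-10-0,1-00-,110--
  25 | 1--01,1-0-1,1-00-,110--
  26 | -10-0,-101-,110--
  27 | --011,-101-,1-0-1,110--
  29 | 1--01  (sole → essential)
Essential prime implicants: -0--1, -011-, 0--1-, 01--0, 1--01
Petrick residual → --000, -101-
Minimum SOP uses 7 PIs: c'd'e' + b'e + b'cd + bc'd + a'd + a'be' + ad'e

7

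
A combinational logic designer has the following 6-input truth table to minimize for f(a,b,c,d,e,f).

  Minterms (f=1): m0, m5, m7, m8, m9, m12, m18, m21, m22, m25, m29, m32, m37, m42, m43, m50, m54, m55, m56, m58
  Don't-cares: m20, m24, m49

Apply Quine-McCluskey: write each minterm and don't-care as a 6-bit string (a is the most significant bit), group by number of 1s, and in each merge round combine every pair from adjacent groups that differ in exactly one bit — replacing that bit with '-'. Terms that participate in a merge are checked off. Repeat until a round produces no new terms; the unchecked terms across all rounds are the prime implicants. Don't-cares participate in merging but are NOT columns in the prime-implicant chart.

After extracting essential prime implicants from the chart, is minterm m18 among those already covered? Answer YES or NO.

[col 0] 000000*, 000101*, 000111*, 001000*, 001001*, 001100*, 010010*, 010100*, 010101*, 010110*, 011000*, 011001*, 011101*, 100000*, 100101*, 101010*, 101011*, 110001, 110010*, 110110*, 110111*, 111000*, 111010*
[col 1] -00000, -00101, -10010*, -10110*, -11000, 0-0101, 0-1000*, 0-1001*, 00-000, 0001-1, 001-00, 00100-*, 01-101, 010-10*, 0101-0, 01010-, 011-01, 01100-*, 1-1010, 10101-, 11-010, 110-10*, 11011-, 1110-0
[col 2] -10-10, 0-100-
Prime implicants: -00000, -00101, -10-10, -11000, 0-0101, 0-100-, 00-000, 0001-1, 001-00, 01-101, 0101-0, 01010-, 011-01, 1-1010, 10101-, 11-010, 110001, 11011-, 1110-0
PI chart (minterm → PIs covering it):
  0 | -00000,00-000
  5 | -00101,0-0101,0001-1
  7 | 0001-1  (sole → essential)
  8 | 0-100-,00-000,001-00
  9 | 0-100-  (sole → essential)
  12 | 001-00  (sole → essential)
  18 | -10-10  (sole → essential)
  21 | 0-0101,01-101,01010-
  22 | -10-10,0101-0
  25 | 0-100-,011-01
  29 | 01-101,011-01
  32 | -00000  (sole → essential)
  37 | -00101  (sole → essential)
  42 | 1-1010,10101-
  43 | 10101-  (sole → essential)
  50 | -10-10,11-010
  54 | -10-10,11011-
  55 | 11011-  (sole → essential)
  56 | -11000,1110-0
  58 | 1-1010,11-010,1110-0
Essential prime implicants: -00000, -00101, -10-10, 0-100-, 0001-1, 001-00, 10101-, 11011-

YES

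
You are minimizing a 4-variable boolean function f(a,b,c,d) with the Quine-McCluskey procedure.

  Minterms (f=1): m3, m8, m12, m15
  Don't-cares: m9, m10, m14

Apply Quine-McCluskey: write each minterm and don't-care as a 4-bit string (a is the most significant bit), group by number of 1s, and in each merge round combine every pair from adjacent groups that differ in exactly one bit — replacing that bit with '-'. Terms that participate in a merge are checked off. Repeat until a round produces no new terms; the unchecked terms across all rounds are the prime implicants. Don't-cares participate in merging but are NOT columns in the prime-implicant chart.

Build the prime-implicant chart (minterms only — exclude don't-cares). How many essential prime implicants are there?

Round 0: 0011 1000✓ 1001✓ 1010✓ 1100✓ 1110✓ 1111✓
Round 1: 1-00✓ 1-10✓ 10-0✓ 100- 11-0✓ 111-
Round 2: 1--0
PIs = {0011, 1--0, 100-, 111-}
Coverage chart:
  m3: 0011 ←essential
  m8: 1--0,100-
  m12: 1--0 ←essential
  m15: 111- ←essential
Essential: 0011, 1--0, 111-

3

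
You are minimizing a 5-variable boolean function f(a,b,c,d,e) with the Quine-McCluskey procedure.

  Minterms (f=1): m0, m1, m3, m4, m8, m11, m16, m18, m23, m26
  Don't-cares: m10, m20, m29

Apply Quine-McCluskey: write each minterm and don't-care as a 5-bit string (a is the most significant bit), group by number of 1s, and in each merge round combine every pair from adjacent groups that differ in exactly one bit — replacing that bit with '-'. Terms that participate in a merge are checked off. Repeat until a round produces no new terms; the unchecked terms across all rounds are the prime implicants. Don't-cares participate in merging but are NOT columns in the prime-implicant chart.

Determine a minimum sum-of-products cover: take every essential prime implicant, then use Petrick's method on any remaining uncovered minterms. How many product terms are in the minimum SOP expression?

6

size-2^0 implicants → 00000(✓)  00001(✓)  00011(✓)  00100(✓)  01000(✓)  01010(✓)  01011(✓)  10000(✓)  10010(✓)  10100(✓)  10111  11010(✓)  11101
size-2^1 implicants → -0000(✓)  -0100(✓)  -1010  0-000  0-011  00-00(✓)  000-1  0000-  010-0  0101-  1-010  10-00(✓)  100-0
size-2^2 implicants → -0-00
Unchecked terms (primes): -0-00, -1010, 0-000, 0-011, 000-1, 0000-, 010-0, 0101-, 1-010, 100-0, 10111, 11101
Minterm coverage:
  m0 ⊆ -0-00,0-000,0000-
  m1 ⊆ 000-1,0000-
  m3 ⊆ 0-011,000-1
  m4 ⊆ -0-00 [E]
  m8 ⊆ 0-000,010-0
  m11 ⊆ 0-011,0101-
  m16 ⊆ -0-00,100-0
  m18 ⊆ 1-010,100-0
  m23 ⊆ 10111 [E]
  m26 ⊆ -1010,1-010
E = {-0-00, 10111}
Petrick residual → 0-000, 0-011, 000-1, 1-010
Cover = b'd'e' + a'c'd'e' + a'c'de + a'b'c'e + ac'de' + ab'cde  |cover|=6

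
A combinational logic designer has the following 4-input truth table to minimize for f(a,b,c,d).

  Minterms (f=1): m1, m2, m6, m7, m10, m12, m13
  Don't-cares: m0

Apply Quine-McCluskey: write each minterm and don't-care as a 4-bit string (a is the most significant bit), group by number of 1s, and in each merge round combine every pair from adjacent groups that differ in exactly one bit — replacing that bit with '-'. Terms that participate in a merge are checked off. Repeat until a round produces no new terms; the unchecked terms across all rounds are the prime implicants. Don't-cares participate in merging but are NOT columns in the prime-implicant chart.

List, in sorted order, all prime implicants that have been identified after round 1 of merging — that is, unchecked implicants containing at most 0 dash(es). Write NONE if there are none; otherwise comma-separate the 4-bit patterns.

NONE

[col 0] 0000*, 0001*, 0010*, 0110*, 0111*, 1010*, 1100*, 1101*
[col 1] -010, 0-10, 00-0, 000-, 011-, 110-
Prime implicants: -010, 0-10, 00-0, 000-, 011-, 110-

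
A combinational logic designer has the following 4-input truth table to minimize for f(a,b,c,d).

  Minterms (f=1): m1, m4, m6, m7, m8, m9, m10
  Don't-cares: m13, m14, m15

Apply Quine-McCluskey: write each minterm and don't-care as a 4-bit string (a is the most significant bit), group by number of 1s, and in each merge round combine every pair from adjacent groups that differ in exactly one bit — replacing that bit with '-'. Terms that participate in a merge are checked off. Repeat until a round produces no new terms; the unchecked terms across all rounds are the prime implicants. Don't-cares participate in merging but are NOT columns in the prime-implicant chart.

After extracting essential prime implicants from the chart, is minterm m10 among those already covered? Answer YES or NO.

NO

Round 0: 0001✓ 0100✓ 0110✓ 0111✓ 1000✓ 1001✓ 1010✓ 1101✓ 1110✓ 1111✓
Round 1: -001 -110✓ -111✓ 01-0 011-✓ 1-01 1-10 10-0 100- 11-1 111-✓
Round 2: -11-
PIs = {-001, -11-, 01-0, 1-01, 1-10, 10-0, 100-, 11-1}
Coverage chart:
  m1: -001 ←essential
  m4: 01-0 ←essential
  m6: -11-,01-0
  m7: -11- ←essential
  m8: 10-0,100-
  m9: -001,1-01,100-
  m10: 1-10,10-0
Essential: -001, -11-, 01-0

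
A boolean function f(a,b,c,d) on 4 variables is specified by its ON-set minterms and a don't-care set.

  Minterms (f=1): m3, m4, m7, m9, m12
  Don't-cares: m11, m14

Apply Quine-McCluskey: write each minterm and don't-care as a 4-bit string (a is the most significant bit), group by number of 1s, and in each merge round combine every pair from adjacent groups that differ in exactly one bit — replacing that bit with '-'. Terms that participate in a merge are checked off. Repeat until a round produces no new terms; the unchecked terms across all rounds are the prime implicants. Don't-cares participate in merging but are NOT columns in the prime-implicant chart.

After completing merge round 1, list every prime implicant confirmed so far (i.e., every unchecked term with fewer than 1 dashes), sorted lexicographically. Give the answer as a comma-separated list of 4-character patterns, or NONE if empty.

size-2^0 implicants → 0011(✓)  0100(✓)  0111(✓)  1001(✓)  1011(✓)  1100(✓)  1110(✓)
size-2^1 implicants → -011  -100  0-11  10-1  11-0
Unchecked terms (primes): -011, -100, 0-11, 10-1, 11-0

NONE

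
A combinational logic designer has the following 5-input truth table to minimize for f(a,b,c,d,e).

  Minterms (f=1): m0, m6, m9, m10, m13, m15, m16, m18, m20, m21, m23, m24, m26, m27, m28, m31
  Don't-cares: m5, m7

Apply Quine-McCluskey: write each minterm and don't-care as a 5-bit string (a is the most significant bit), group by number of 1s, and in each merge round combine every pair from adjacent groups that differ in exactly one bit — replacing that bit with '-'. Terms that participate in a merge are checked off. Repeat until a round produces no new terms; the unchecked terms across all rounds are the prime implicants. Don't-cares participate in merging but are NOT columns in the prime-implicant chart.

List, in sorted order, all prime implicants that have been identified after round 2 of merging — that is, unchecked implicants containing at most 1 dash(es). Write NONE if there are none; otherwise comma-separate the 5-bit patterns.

-0000, -1010, 0011-, 01-01, 1010-, 11-11, 1101-

Round 0: 00000✓ 00101✓ 00110✓ 00111✓ 01001✓ 01010✓ 01101✓ 01111✓ 10000✓ 10010✓ 10100✓ 10101✓ 10111✓ 11000✓ 11010✓ 11011✓ 11100✓ 11111✓
Round 1: -0000 -0101✓ -0111✓ -1010 -1111✓ 0-101✓ 0-111✓ 001-1✓ 0011- 01-01 011-1✓ 1-000✓ 1-010✓ 1-100✓ 1-111✓ 10-00✓ 100-0✓ 101-1✓ 1010- 11-00✓ 11-11 110-0✓ 1101-
Round 2: --111 -01-1 0-1-1 1--00 1-0-0
PIs = {--111, -0000, -01-1, -1010, 0-1-1, 0011-, 01-01, 1--00, 1-0-0, 1010-, 11-11, 1101-}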